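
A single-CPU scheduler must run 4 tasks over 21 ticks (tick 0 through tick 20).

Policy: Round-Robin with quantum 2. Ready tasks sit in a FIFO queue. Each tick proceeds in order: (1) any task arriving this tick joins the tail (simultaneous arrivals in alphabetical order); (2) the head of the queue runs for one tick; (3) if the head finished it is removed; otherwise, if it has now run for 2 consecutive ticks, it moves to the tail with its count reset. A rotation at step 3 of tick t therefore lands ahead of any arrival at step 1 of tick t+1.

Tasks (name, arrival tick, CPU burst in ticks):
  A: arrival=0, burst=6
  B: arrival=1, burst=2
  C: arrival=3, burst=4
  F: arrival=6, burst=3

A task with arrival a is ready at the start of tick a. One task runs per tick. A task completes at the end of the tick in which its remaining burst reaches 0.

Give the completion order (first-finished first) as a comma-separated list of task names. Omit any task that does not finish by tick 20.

completion order = B, A, C, F

t=0: queue=[A] q_used=0 → run A
t=1: queue=[A,B] q_used=1 → run A
t=2: queue=[B,A] q_used=0 → run B
t=3: queue=[B,A,C] q_used=1 → run B
t=4: queue=[A,C] q_used=0 → run A
t=5: queue=[A,C] q_used=1 → run A
t=6: queue=[C,A,F] q_used=0 → run C
t=7: queue=[C,A,F] q_used=1 → run C
t=8: queue=[A,F,C] q_used=0 → run A
t=9: queue=[A,F,C] q_used=1 → run A
t=10: queue=[F,C] q_used=0 → run F
t=11: queue=[F,C] q_used=1 → run F
t=12: queue=[C,F] q_used=0 → run C
t=13: queue=[C,F] q_used=1 → run C
t=14: queue=[F] q_used=0 → run F
t=15: (idle)
t=16: (idle)
t=17: (idle)
t=18: (idle)
t=19: (idle)
t=20: (idle)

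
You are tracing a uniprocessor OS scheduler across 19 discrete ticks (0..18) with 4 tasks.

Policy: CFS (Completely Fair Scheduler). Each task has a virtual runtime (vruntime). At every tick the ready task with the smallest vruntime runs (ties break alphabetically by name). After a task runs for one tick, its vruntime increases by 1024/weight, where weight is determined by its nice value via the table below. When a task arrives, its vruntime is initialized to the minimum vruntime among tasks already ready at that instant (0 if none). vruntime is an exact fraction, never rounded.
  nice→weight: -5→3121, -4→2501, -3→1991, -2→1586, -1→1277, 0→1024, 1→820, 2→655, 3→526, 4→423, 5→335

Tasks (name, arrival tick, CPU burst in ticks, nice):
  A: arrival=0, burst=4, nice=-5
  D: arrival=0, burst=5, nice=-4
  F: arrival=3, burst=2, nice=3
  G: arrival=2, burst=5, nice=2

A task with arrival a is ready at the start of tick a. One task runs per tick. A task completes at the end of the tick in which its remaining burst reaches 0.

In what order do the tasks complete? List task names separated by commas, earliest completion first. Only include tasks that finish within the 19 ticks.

t=0: vr[A=0 D=0] → run A
t=1: vr[A=1024/3121 D=0] → run D
t=2: vr[A=1024/3121 D=1024/2501 G=1024/3121] → run A
t=3: vr[A=2048/3121 D=1024/2501 F=1024/3121 G=1024/3121] → run F
t=4: vr[A=2048/3121 D=1024/2501 F=1867264/820823 G=1024/3121] → run G
t=5: vr[A=2048/3121 D=1024/2501 F=1867264/820823 G=3866624/2044255] → run D
t=6: vr[A=2048/3121 D=2048/2501 F=1867264/820823 G=3866624/2044255] → run A
t=7: vr[A=3072/3121 D=2048/2501 F=1867264/820823 G=3866624/2044255] → run D
t=8: vr[A=3072/3121 D=3072/2501 F=1867264/820823 G=3866624/2044255] → run A
t=9: vr[D=3072/2501 F=1867264/820823 G=3866624/2044255] → run D
t=10: vr[D=4096/2501 F=1867264/820823 G=3866624/2044255] → run D
t=11: vr[F=1867264/820823 G=3866624/2044255] → run G
t=12: vr[F=1867264/820823 G=7062528/2044255] → run F
t=13: vr[G=7062528/2044255] → run G
t=14: vr[G=10258432/2044255] → run G
t=15: vr[G=13454336/2044255] → run G
t=16: (idle)
t=17: (idle)
t=18: (idle)

completion order = A, D, F, G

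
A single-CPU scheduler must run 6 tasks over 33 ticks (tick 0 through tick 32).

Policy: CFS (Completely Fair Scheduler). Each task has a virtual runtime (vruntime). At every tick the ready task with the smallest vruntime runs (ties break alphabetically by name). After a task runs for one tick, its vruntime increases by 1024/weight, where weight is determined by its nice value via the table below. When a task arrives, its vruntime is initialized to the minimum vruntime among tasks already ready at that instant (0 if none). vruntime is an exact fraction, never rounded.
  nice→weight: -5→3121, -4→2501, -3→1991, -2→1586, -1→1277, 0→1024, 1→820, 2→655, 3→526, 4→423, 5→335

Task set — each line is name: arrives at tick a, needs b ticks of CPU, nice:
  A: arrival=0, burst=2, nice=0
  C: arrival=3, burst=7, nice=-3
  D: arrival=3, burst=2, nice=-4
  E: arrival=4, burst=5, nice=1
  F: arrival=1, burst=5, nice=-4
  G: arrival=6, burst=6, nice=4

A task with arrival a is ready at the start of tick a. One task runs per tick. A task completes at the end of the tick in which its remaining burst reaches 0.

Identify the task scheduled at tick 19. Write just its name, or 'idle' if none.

t=0: vr[A=0] → run A
t=1: vr[A=1 F=1] → run A
t=2: vr[F=1] → run F
t=3: vr[C=3525/2501 D=3525/2501 F=3525/2501] → run C
t=4: vr[C=9579299/4979491 D=3525/2501 E=3525/2501 F=3525/2501] → run D
t=5: vr[C=9579299/4979491 D=4549/2501 E=3525/2501 F=3525/2501] → run E
t=6: vr[C=9579299/4979491 D=4549/2501 E=33241/12505 F=3525/2501 G=3525/2501] → run F
t=7: vr[C=9579299/4979491 D=4549/2501 E=33241/12505 F=4549/2501 G=3525/2501] → run G
t=8: vr[C=9579299/4979491 D=4549/2501 E=33241/12505 F=4549/2501 G=4052099/1057923] → run D
t=9: vr[C=9579299/4979491 E=33241/12505 F=4549/2501 G=4052099/1057923] → run F
t=10: vr[C=9579299/4979491 E=33241/12505 F=5573/2501 G=4052099/1057923] → run C
t=11: vr[C=12140323/4979491 E=33241/12505 F=5573/2501 G=4052099/1057923] → run F
t=12: vr[C=12140323/4979491 E=33241/12505 F=6597/2501 G=4052099/1057923] → run C
t=13: vr[C=14701347/4979491 E=33241/12505 F=6597/2501 G=4052099/1057923] → run F
t=14: vr[C=14701347/4979491 E=33241/12505 G=4052099/1057923] → run E
t=15: vr[C=14701347/4979491 E=48857/12505 G=4052099/1057923] → run C
t=16: vr[C=17262371/4979491 E=48857/12505 G=4052099/1057923] → run C
t=17: vr[C=19823395/4979491 E=48857/12505 G=4052099/1057923] → run G
t=18: vr[C=19823395/4979491 E=48857/12505 G=6613123/1057923] → run E
t=19: vr[C=19823395/4979491 E=64473/12505 G=6613123/1057923] → run C
t=20: vr[C=22384419/4979491 E=64473/12505 G=6613123/1057923] → run C
t=21: vr[E=64473/12505 G=6613123/1057923] → run E
t=22: vr[E=80089/12505 G=6613123/1057923] → run G
t=23: vr[E=80089/12505 G=3058049/352641] → run E
t=24: vr[G=3058049/352641] → run G
t=25: vr[G=11735171/1057923] → run G
t=26: vr[G=14296195/1057923] → run G
t=27: (idle)
t=28: (idle)
t=29: (idle)
t=30: (idle)
t=31: (idle)
t=32: (idle)

running at tick 19 = C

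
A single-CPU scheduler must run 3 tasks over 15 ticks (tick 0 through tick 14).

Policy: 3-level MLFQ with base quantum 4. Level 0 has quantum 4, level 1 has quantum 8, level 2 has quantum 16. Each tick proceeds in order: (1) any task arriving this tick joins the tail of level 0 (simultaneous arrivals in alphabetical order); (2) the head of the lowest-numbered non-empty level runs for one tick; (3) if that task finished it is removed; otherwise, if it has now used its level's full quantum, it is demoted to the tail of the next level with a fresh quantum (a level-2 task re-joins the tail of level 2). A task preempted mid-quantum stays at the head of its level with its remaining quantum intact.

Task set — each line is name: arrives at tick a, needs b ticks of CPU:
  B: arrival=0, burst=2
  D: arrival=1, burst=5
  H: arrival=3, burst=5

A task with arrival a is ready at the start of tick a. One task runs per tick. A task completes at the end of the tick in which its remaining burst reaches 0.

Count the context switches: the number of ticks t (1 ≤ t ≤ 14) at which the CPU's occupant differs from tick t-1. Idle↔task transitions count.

context switches = 5

t=0: L0/L1/L2 = B/-/- → run B
t=1: L0/L1/L2 = BD/-/- → run B
t=2: L0/L1/L2 = D/-/- → run D
t=3: L0/L1/L2 = DH/-/- → run D
t=4: L0/L1/L2 = DH/-/- → run D
t=5: L0/L1/L2 = DH/-/- → run D
t=6: L0/L1/L2 = H/D/- → run H
t=7: L0/L1/L2 = H/D/- → run H
t=8: L0/L1/L2 = H/D/- → run H
t=9: L0/L1/L2 = H/D/- → run H
t=10: L0/L1/L2 = -/DH/- → run D
t=11: L0/L1/L2 = -/H/- → run H
t=12: (idle)
t=13: (idle)
t=14: (idle)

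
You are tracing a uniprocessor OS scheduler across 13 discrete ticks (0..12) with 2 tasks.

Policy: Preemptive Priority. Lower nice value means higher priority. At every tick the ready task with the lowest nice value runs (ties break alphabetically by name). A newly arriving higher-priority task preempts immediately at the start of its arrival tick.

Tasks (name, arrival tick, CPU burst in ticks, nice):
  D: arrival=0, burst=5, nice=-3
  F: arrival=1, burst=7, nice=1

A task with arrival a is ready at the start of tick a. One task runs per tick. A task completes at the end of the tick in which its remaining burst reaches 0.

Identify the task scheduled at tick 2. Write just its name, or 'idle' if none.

t=0: ready={D} → run D
t=1: ready={D,F} → run D
t=2: ready={D,F} → run D
t=3: ready={D,F} → run D
t=4: ready={D,F} → run D
t=5: ready={F} → run F
t=6: ready={F} → run F
t=7: ready={F} → run F
t=8: ready={F} → run F
t=9: ready={F} → run F
t=10: ready={F} → run F
t=11: ready={F} → run F
t=12: (idle)

running at tick 2 = D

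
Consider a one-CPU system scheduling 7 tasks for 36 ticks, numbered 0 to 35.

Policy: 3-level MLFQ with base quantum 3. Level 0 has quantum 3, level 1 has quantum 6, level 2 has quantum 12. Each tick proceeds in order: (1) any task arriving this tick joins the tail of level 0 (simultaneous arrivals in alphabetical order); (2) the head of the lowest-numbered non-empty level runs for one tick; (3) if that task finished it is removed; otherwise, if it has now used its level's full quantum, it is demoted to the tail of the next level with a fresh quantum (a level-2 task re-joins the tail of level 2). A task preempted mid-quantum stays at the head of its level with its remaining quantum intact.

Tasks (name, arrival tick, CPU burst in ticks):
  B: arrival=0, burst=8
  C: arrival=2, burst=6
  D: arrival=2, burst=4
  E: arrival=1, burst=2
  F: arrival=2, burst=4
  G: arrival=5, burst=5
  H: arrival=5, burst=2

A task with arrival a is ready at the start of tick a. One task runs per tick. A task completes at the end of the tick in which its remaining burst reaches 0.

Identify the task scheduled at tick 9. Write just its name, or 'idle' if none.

running at tick 9 = D

t=0: L0/L1/L2 = B/-/- → run B
t=1: L0/L1/L2 = BE/-/- → run B
t=2: L0/L1/L2 = BECDF/-/- → run B
t=3: L0/L1/L2 = ECDF/B/- → run E
t=4: L0/L1/L2 = ECDF/B/- → run E
t=5: L0/L1/L2 = CDFGH/B/- → run C
t=6: L0/L1/L2 = CDFGH/B/- → run C
t=7: L0/L1/L2 = CDFGH/B/- → run C
t=8: L0/L1/L2 = DFGH/BC/- → run D
t=9: L0/L1/L2 = DFGH/BC/- → run D
t=10: L0/L1/L2 = DFGH/BC/- → run D
t=11: L0/L1/L2 = FGH/BCD/- → run F
t=12: L0/L1/L2 = FGH/BCD/- → run F
t=13: L0/L1/L2 = FGH/BCD/- → run F
t=14: L0/L1/L2 = GH/BCDF/- → run G
t=15: L0/L1/L2 = GH/BCDF/- → run G
t=16: L0/L1/L2 = GH/BCDF/- → run G
t=17: L0/L1/L2 = H/BCDFG/- → run H
t=18: L0/L1/L2 = H/BCDFG/- → run H
t=19: L0/L1/L2 = -/BCDFG/- → run B
t=20: L0/L1/L2 = -/BCDFG/- → run B
t=21: L0/L1/L2 = -/BCDFG/- → run B
t=22: L0/L1/L2 = -/BCDFG/- → run B
t=23: L0/L1/L2 = -/BCDFG/- → run B
t=24: L0/L1/L2 = -/CDFG/- → run C
t=25: L0/L1/L2 = -/CDFG/- → run C
t=26: L0/L1/L2 = -/CDFG/- → run C
t=27: L0/L1/L2 = -/DFG/- → run D
t=28: L0/L1/L2 = -/FG/- → run F
t=29: L0/L1/L2 = -/G/- → run G
t=30: L0/L1/L2 = -/G/- → run G
t=31: (idle)
t=32: (idle)
t=33: (idle)
t=34: (idle)
t=35: (idle)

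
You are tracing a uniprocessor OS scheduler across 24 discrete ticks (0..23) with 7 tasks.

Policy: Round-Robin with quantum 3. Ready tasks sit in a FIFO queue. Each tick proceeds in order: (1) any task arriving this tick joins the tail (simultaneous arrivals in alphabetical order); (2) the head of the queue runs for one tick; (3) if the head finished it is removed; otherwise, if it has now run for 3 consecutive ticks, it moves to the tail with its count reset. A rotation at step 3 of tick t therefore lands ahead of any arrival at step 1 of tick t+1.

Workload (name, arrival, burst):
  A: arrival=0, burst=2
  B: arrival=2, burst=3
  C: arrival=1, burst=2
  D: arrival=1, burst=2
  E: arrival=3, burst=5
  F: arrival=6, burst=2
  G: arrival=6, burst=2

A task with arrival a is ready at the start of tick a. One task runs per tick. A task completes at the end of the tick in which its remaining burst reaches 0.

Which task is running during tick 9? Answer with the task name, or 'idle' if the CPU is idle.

running at tick 9 = E

t=0: queue=[A] q_used=0 → run A
t=1: queue=[A,C,D] q_used=1 → run A
t=2: queue=[C,D,B] q_used=0 → run C
t=3: queue=[C,D,B,E] q_used=1 → run C
t=4: queue=[D,B,E] q_used=0 → run D
t=5: queue=[D,B,E] q_used=1 → run D
t=6: queue=[B,E,F,G] q_used=0 → run B
t=7: queue=[B,E,F,G] q_used=1 → run B
t=8: queue=[B,E,F,G] q_used=2 → run B
t=9: queue=[E,F,G] q_used=0 → run E
t=10: queue=[E,F,G] q_used=1 → run E
t=11: queue=[E,F,G] q_used=2 → run E
t=12: queue=[F,G,E] q_used=0 → run F
t=13: queue=[F,G,E] q_used=1 → run F
t=14: queue=[G,E] q_used=0 → run G
t=15: queue=[G,E] q_used=1 → run G
t=16: queue=[E] q_used=0 → run E
t=17: queue=[E] q_used=1 → run E
t=18: (idle)
t=19: (idle)
t=20: (idle)
t=21: (idle)
t=22: (idle)
t=23: (idle)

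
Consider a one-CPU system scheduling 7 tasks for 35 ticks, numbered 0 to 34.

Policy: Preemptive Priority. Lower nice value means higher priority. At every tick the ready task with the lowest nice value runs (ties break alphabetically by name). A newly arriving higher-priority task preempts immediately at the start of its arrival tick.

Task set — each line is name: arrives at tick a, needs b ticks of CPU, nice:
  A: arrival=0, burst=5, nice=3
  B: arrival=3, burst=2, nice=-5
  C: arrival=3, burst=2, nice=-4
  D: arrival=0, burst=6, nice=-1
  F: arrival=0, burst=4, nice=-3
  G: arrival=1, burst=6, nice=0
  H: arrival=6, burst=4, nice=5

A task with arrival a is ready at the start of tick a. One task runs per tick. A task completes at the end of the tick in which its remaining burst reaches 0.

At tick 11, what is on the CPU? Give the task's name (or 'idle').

running at tick 11 = D

t=0: ready={A,D,F} → run F
t=1: ready={A,D,F,G} → run F
t=2: ready={A,D,F,G} → run F
t=3: ready={A,B,C,D,F,G} → run B
t=4: ready={A,B,C,D,F,G} → run B
t=5: ready={A,C,D,F,G} → run C
t=6: ready={A,C,D,F,G,H} → run C
t=7: ready={A,D,F,G,H} → run F
t=8: ready={A,D,G,H} → run D
t=9: ready={A,D,G,H} → run D
t=10: ready={A,D,G,H} → run D
t=11: ready={A,D,G,H} → run D
t=12: ready={A,D,G,H} → run D
t=13: ready={A,D,G,H} → run D
t=14: ready={A,G,H} → run G
t=15: ready={A,G,H} → run G
t=16: ready={A,G,H} → run G
t=17: ready={A,G,H} → run G
t=18: ready={A,G,H} → run G
t=19: ready={A,G,H} → run G
t=20: ready={A,H} → run A
t=21: ready={A,H} → run A
t=22: ready={A,H} → run A
t=23: ready={A,H} → run A
t=24: ready={A,H} → run A
t=25: ready={H} → run H
t=26: ready={H} → run H
t=27: ready={H} → run H
t=28: ready={H} → run H
t=29: (idle)
t=30: (idle)
t=31: (idle)
t=32: (idle)
t=33: (idle)
t=34: (idle)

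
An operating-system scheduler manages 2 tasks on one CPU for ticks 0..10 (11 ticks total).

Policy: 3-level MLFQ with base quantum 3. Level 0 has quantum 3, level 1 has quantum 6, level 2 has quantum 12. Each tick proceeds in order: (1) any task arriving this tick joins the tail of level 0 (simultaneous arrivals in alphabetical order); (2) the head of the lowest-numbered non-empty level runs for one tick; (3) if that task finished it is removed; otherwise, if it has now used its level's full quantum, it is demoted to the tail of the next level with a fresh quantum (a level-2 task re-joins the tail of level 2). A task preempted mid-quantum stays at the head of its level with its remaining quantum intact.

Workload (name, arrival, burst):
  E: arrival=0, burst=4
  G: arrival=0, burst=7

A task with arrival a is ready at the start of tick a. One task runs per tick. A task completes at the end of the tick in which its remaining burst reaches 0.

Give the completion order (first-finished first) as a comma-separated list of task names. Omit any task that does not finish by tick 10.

t=0: L0/L1/L2 = EG/-/- → run E
t=1: L0/L1/L2 = EG/-/- → run E
t=2: L0/L1/L2 = EG/-/- → run E
t=3: L0/L1/L2 = G/E/- → run G
t=4: L0/L1/L2 = G/E/- → run G
t=5: L0/L1/L2 = G/E/- → run G
t=6: L0/L1/L2 = -/EG/- → run E
t=7: L0/L1/L2 = -/G/- → run G
t=8: L0/L1/L2 = -/G/- → run G
t=9: L0/L1/L2 = -/G/- → run G
t=10: L0/L1/L2 = -/G/- → run G

completion order = E, G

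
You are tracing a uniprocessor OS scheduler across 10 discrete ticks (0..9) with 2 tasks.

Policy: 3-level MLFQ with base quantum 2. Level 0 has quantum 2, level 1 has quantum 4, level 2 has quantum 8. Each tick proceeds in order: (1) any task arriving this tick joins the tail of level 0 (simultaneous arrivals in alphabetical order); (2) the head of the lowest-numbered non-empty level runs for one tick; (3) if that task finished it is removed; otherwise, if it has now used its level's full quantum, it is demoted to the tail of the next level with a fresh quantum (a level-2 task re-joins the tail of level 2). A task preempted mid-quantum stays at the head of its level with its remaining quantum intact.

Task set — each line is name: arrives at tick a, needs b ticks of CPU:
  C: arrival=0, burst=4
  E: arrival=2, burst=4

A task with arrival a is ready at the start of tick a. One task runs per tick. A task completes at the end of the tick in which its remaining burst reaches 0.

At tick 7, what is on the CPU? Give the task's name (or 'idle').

running at tick 7 = E

t=0: L0/L1/L2 = C/-/- → run C
t=1: L0/L1/L2 = C/-/- → run C
t=2: L0/L1/L2 = E/C/- → run E
t=3: L0/L1/L2 = E/C/- → run E
t=4: L0/L1/L2 = -/CE/- → run C
t=5: L0/L1/L2 = -/CE/- → run C
t=6: L0/L1/L2 = -/E/- → run E
t=7: L0/L1/L2 = -/E/- → run E
t=8: (idle)
t=9: (idle)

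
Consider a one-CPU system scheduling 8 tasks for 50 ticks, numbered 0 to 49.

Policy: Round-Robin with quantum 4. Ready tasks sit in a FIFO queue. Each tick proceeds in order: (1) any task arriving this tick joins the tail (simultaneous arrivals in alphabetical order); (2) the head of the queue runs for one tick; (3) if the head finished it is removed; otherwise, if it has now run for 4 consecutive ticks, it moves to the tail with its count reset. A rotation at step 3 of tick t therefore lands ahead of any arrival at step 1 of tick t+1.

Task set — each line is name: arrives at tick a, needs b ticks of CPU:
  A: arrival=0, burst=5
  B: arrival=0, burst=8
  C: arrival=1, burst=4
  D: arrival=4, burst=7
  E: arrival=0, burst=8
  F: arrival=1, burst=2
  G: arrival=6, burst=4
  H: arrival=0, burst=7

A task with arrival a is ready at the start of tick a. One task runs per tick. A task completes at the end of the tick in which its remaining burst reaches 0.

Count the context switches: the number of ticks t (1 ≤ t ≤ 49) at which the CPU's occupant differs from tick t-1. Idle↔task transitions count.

t=0: queue=[A,B,E,H] q_used=0 → run A
t=1: queue=[A,B,E,H,C,F] q_used=1 → run A
t=2: queue=[A,B,E,H,C,F] q_used=2 → run A
t=3: queue=[A,B,E,H,C,F] q_used=3 → run A
t=4: queue=[B,E,H,C,F,A,D] q_used=0 → run B
t=5: queue=[B,E,H,C,F,A,D] q_used=1 → run B
t=6: queue=[B,E,H,C,F,A,D,G] q_used=2 → run B
t=7: queue=[B,E,H,C,F,A,D,G] q_used=3 → run B
t=8: queue=[E,H,C,F,A,D,G,B] q_used=0 → run E
t=9: queue=[E,H,C,F,A,D,G,B] q_used=1 → run E
t=10: queue=[E,H,C,F,A,D,G,B] q_used=2 → run E
t=11: queue=[E,H,C,F,A,D,G,B] q_used=3 → run E
t=12: queue=[H,C,F,A,D,G,B,E] q_used=0 → run H
t=13: queue=[H,C,F,A,D,G,B,E] q_used=1 → run H
t=14: queue=[H,C,F,A,D,G,B,E] q_used=2 → run H
t=15: queue=[H,C,F,A,D,G,B,E] q_used=3 → run H
t=16: queue=[C,F,A,D,G,B,E,H] q_used=0 → run C
t=17: queue=[C,F,A,D,G,B,E,H] q_used=1 → run C
t=18: queue=[C,F,A,D,G,B,E,H] q_used=2 → run C
t=19: queue=[C,F,A,D,G,B,E,H] q_used=3 → run C
t=20: queue=[F,A,D,G,B,E,H] q_used=0 → run F
t=21: queue=[F,A,D,G,B,E,H] q_used=1 → run F
t=22: queue=[A,D,G,B,E,H] q_used=0 → run A
t=23: queue=[D,G,B,E,H] q_used=0 → run D
t=24: queue=[D,G,B,E,H] q_used=1 → run D
t=25: queue=[D,G,B,E,H] q_used=2 → run D
t=26: queue=[D,G,B,E,H] q_used=3 → run D
t=27: queue=[G,B,E,H,D] q_used=0 → run G
t=28: queue=[G,B,E,H,D] q_used=1 → run G
t=29: queue=[G,B,E,H,D] q_used=2 → run G
t=30: queue=[G,B,E,H,D] q_used=3 → run G
t=31: queue=[B,E,H,D] q_used=0 → run B
t=32: queue=[B,E,H,D] q_used=1 → run B
t=33: queue=[B,E,H,D] q_used=2 → run B
t=34: queue=[B,E,H,D] q_used=3 → run B
t=35: queue=[E,H,D] q_used=0 → run E
t=36: queue=[E,H,D] q_used=1 → run E
t=37: queue=[E,H,D] q_used=2 → run E
t=38: queue=[E,H,D] q_used=3 → run E
t=39: queue=[H,D] q_used=0 → run H
t=40: queue=[H,D] q_used=1 → run H
t=41: queue=[H,D] q_used=2 → run H
t=42: queue=[D] q_used=0 → run D
t=43: queue=[D] q_used=1 → run D
t=44: queue=[D] q_used=2 → run D
t=45: (idle)
t=46: (idle)
t=47: (idle)
t=48: (idle)
t=49: (idle)

context switches = 13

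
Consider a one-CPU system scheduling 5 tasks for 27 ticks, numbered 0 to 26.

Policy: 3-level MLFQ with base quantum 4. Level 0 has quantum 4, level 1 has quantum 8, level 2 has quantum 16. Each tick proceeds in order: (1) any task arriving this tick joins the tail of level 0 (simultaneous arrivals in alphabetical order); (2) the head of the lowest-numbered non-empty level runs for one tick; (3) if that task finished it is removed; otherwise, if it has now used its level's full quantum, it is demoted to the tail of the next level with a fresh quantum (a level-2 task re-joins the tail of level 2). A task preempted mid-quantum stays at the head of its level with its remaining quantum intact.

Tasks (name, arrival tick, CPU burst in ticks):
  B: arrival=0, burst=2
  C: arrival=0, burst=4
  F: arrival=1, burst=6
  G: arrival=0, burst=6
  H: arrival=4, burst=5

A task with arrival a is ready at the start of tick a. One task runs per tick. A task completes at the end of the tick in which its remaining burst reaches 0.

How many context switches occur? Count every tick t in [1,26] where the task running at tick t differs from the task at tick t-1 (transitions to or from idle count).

context switches = 8

t=0: L0/L1/L2 = BCG/-/- → run B
t=1: L0/L1/L2 = BCGF/-/- → run B
t=2: L0/L1/L2 = CGF/-/- → run C
t=3: L0/L1/L2 = CGF/-/- → run C
t=4: L0/L1/L2 = CGFH/-/- → run C
t=5: L0/L1/L2 = CGFH/-/- → run C
t=6: L0/L1/L2 = GFH/-/- → run G
t=7: L0/L1/L2 = GFH/-/- → run G
t=8: L0/L1/L2 = GFH/-/- → run G
t=9: L0/L1/L2 = GFH/-/- → run G
t=10: L0/L1/L2 = FH/G/- → run F
t=11: L0/L1/L2 = FH/G/- → run F
t=12: L0/L1/L2 = FH/G/- → run F
t=13: L0/L1/L2 = FH/G/- → run F
t=14: L0/L1/L2 = H/GF/- → run H
t=15: L0/L1/L2 = H/GF/- → run H
t=16: L0/L1/L2 = H/GF/- → run H
t=17: L0/L1/L2 = H/GF/- → run H
t=18: L0/L1/L2 = -/GFH/- → run G
t=19: L0/L1/L2 = -/GFH/- → run G
t=20: L0/L1/L2 = -/FH/- → run F
t=21: L0/L1/L2 = -/FH/- → run F
t=22: L0/L1/L2 = -/H/- → run H
t=23: (idle)
t=24: (idle)
t=25: (idle)
t=26: (idle)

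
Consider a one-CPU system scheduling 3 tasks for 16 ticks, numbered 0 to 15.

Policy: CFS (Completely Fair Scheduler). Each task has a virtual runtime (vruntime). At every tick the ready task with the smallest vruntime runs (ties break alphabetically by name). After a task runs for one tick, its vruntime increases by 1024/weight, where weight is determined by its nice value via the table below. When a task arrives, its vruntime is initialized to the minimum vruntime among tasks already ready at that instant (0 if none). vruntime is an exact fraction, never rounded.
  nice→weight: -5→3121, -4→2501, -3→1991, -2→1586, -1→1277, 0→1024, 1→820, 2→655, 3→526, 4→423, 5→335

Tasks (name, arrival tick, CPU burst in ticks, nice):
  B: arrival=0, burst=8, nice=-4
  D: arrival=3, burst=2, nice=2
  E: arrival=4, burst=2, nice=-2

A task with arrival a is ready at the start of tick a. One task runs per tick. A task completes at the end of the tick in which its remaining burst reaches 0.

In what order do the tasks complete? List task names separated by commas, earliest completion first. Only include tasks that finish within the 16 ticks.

completion order = E, D, B

t=0: vr[B=0] → run B
t=1: vr[B=1024/2501] → run B
t=2: vr[B=2048/2501] → run B
t=3: vr[B=3072/2501 D=3072/2501] → run B
t=4: vr[B=4096/2501 D=3072/2501 E=3072/2501] → run D
t=5: vr[B=4096/2501 D=4573184/1638155 E=3072/2501] → run E
t=6: vr[B=4096/2501 D=4573184/1638155 E=60928/32513] → run B
t=7: vr[B=5120/2501 D=4573184/1638155 E=60928/32513] → run E
t=8: vr[B=5120/2501 D=4573184/1638155] → run B
t=9: vr[B=6144/2501 D=4573184/1638155] → run B
t=10: vr[B=7168/2501 D=4573184/1638155] → run D
t=11: vr[B=7168/2501] → run B
t=12: (idle)
t=13: (idle)
t=14: (idle)
t=15: (idle)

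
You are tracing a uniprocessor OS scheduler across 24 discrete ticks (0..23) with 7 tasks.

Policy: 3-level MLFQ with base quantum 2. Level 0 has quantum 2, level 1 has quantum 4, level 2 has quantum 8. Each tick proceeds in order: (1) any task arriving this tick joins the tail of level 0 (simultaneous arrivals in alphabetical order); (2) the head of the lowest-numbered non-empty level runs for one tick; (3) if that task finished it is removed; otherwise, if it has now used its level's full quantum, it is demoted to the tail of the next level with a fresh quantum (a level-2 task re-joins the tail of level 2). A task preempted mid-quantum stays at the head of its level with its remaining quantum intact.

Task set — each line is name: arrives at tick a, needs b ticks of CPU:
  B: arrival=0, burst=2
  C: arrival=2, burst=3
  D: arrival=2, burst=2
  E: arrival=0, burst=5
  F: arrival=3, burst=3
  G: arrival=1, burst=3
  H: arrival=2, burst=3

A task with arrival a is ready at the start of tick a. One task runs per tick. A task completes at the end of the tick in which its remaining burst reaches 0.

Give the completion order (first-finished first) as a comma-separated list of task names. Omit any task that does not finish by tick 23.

completion order = B, D, E, G, C, H, F

t=0: L0/L1/L2 = BE/-/- → run B
t=1: L0/L1/L2 = BEG/-/- → run B
t=2: L0/L1/L2 = EGCDH/-/- → run E
t=3: L0/L1/L2 = EGCDHF/-/- → run E
t=4: L0/L1/L2 = GCDHF/E/- → run G
t=5: L0/L1/L2 = GCDHF/E/- → run G
t=6: L0/L1/L2 = CDHF/EG/- → run C
t=7: L0/L1/L2 = CDHF/EG/- → run C
t=8: L0/L1/L2 = DHF/EGC/- → run D
t=9: L0/L1/L2 = DHF/EGC/- → run D
t=10: L0/L1/L2 = HF/EGC/- → run H
t=11: L0/L1/L2 = HF/EGC/- → run H
t=12: L0/L1/L2 = F/EGCH/- → run F
t=13: L0/L1/L2 = F/EGCH/- → run F
t=14: L0/L1/L2 = -/EGCHF/- → run E
t=15: L0/L1/L2 = -/EGCHF/- → run E
t=16: L0/L1/L2 = -/EGCHF/- → run E
t=17: L0/L1/L2 = -/GCHF/- → run G
t=18: L0/L1/L2 = -/CHF/- → run C
t=19: L0/L1/L2 = -/HF/- → run H
t=20: L0/L1/L2 = -/F/- → run F
t=21: (idle)
t=22: (idle)
t=23: (idle)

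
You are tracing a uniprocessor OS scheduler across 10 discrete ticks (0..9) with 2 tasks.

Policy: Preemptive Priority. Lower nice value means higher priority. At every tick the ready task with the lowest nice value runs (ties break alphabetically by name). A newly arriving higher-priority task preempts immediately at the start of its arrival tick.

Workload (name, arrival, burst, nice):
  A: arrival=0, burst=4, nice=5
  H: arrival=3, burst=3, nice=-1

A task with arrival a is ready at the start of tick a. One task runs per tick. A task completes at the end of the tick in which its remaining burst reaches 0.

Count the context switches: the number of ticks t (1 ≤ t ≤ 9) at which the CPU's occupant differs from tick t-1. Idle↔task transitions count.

t=0: ready={A} → run A
t=1: ready={A} → run A
t=2: ready={A} → run A
t=3: ready={A,H} → run H
t=4: ready={A,H} → run H
t=5: ready={A,H} → run H
t=6: ready={A} → run A
t=7: (idle)
t=8: (idle)
t=9: (idle)

context switches = 3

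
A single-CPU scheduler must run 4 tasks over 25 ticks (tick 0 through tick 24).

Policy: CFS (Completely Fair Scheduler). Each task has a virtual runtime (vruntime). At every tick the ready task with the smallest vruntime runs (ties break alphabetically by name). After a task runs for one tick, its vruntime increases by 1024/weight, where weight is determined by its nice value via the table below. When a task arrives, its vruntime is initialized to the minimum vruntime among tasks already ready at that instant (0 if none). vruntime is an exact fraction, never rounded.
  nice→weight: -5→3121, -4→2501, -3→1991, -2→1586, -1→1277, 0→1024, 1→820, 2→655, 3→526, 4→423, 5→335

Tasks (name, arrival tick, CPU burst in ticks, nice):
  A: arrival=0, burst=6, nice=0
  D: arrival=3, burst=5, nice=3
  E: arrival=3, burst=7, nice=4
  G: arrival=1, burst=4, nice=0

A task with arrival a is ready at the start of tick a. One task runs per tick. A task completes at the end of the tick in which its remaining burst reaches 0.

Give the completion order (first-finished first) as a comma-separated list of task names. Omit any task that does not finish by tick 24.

completion order = G, A, D, E

t=0: vr[A=0] → run A
t=1: vr[A=1 G=1] → run A
t=2: vr[A=2 G=1] → run G
t=3: vr[A=2 D=2 E=2 G=2] → run A
t=4: vr[A=3 D=2 E=2 G=2] → run D
t=5: vr[A=3 D=1038/263 E=2 G=2] → run E
t=6: vr[A=3 D=1038/263 E=1870/423 G=2] → run G
t=7: vr[A=3 D=1038/263 E=1870/423 G=3] → run A
t=8: vr[A=4 D=1038/263 E=1870/423 G=3] → run G
t=9: vr[A=4 D=1038/263 E=1870/423 G=4] → run D
t=10: vr[A=4 D=1550/263 E=1870/423 G=4] → run A
t=11: vr[A=5 D=1550/263 E=1870/423 G=4] → run G
t=12: vr[A=5 D=1550/263 E=1870/423] → run E
t=13: vr[A=5 D=1550/263 E=2894/423] → run A
t=14: vr[D=1550/263 E=2894/423] → run D
t=15: vr[D=2062/263 E=2894/423] → run E
t=16: vr[D=2062/263 E=1306/141] → run D
t=17: vr[D=2574/263 E=1306/141] → run E
t=18: vr[D=2574/263 E=4942/423] → run D
t=19: vr[E=4942/423] → run E
t=20: vr[E=5966/423] → run E
t=21: vr[E=2330/141] → run E
t=22: (idle)
t=23: (idle)
t=24: (idle)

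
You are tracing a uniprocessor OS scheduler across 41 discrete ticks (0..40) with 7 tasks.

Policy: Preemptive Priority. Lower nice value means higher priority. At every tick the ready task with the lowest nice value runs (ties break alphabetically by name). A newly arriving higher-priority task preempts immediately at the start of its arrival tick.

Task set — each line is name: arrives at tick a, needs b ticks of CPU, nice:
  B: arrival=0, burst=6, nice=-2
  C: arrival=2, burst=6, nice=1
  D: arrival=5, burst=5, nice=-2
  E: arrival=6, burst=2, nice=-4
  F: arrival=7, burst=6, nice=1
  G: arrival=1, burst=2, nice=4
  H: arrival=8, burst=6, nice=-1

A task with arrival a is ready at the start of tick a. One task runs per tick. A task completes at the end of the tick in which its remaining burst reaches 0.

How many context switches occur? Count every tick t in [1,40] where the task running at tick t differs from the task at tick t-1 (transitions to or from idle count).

t=0: ready={B} → run B
t=1: ready={B,G} → run B
t=2: ready={B,C,G} → run B
t=3: ready={B,C,G} → run B
t=4: ready={B,C,G} → run B
t=5: ready={B,C,D,G} → run B
t=6: ready={C,D,E,G} → run E
t=7: ready={C,D,E,F,G} → run E
t=8: ready={C,D,F,G,H} → run D
t=9: ready={C,D,F,G,H} → run D
t=10: ready={C,D,F,G,H} → run D
t=11: ready={C,D,F,G,H} → run D
t=12: ready={C,D,F,G,H} → run D
t=13: ready={C,F,G,H} → run H
t=14: ready={C,F,G,H} → run H
t=15: ready={C,F,G,H} → run H
t=16: ready={C,F,G,H} → run H
t=17: ready={C,F,G,H} → run H
t=18: ready={C,F,G,H} → run H
t=19: ready={C,F,G} → run C
t=20: ready={C,F,G} → run C
t=21: ready={C,F,G} → run C
t=22: ready={C,F,G} → run C
t=23: ready={C,F,G} → run C
t=24: ready={C,F,G} → run C
t=25: ready={F,G} → run F
t=26: ready={F,G} → run F
t=27: ready={F,G} → run F
t=28: ready={F,G} → run F
t=29: ready={F,G} → run F
t=30: ready={F,G} → run F
t=31: ready={G} → run G
t=32: ready={G} → run G
t=33: (idle)
t=34: (idle)
t=35: (idle)
t=36: (idle)
t=37: (idle)
t=38: (idle)
t=39: (idle)
t=40: (idle)

context switches = 7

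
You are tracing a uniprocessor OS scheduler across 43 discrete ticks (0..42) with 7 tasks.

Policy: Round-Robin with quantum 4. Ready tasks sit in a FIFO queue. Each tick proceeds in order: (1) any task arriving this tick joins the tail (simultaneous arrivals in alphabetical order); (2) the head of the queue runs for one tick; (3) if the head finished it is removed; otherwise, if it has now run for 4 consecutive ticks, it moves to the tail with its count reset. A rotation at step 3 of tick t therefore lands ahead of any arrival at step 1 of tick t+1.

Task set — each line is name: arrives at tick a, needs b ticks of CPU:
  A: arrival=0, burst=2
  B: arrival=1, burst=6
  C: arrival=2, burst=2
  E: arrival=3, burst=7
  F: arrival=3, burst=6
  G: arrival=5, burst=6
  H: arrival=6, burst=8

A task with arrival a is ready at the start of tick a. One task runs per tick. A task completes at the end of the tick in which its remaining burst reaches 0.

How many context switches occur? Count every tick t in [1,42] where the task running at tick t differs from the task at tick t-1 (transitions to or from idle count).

context switches = 12

t=0: queue=[A] q_used=0 → run A
t=1: queue=[A,B] q_used=1 → run A
t=2: queue=[B,C] q_used=0 → run B
t=3: queue=[B,C,E,F] q_used=1 → run B
t=4: queue=[B,C,E,F] q_used=2 → run B
t=5: queue=[B,C,E,F,G] q_used=3 → run B
t=6: queue=[C,E,F,G,B,H] q_used=0 → run C
t=7: queue=[C,E,F,G,B,H] q_used=1 → run C
t=8: queue=[E,F,G,B,H] q_used=0 → run E
t=9: queue=[E,F,G,B,H] q_used=1 → run E
t=10: queue=[E,F,G,B,H] q_used=2 → run E
t=11: queue=[E,F,G,B,H] q_used=3 → run E
t=12: queue=[F,G,B,H,E] q_used=0 → run F
t=13: queue=[F,G,B,H,E] q_used=1 → run F
t=14: queue=[F,G,B,H,E] q_used=2 → run F
t=15: queue=[F,G,B,H,E] q_used=3 → run F
t=16: queue=[G,B,H,E,F] q_used=0 → run G
t=17: queue=[G,B,H,E,F] q_used=1 → run G
t=18: queue=[G,B,H,E,F] q_used=2 → run G
t=19: queue=[G,B,H,E,F] q_used=3 → run G
t=20: queue=[B,H,E,F,G] q_used=0 → run B
t=21: queue=[B,H,E,F,G] q_used=1 → run B
t=22: queue=[H,E,F,G] q_used=0 → run H
t=23: queue=[H,E,F,G] q_used=1 → run H
t=24: queue=[H,E,F,G] q_used=2 → run H
t=25: queue=[H,E,F,G] q_used=3 → run H
t=26: queue=[E,F,G,H] q_used=0 → run E
t=27: queue=[E,F,G,H] q_used=1 → run E
t=28: queue=[E,F,G,H] q_used=2 → run E
t=29: queue=[F,G,H] q_used=0 → run F
t=30: queue=[F,G,H] q_used=1 → run F
t=31: queue=[G,H] q_used=0 → run G
t=32: queue=[G,H] q_used=1 → run G
t=33: queue=[H] q_used=0 → run H
t=34: queue=[H] q_used=1 → run H
t=35: queue=[H] q_used=2 → run H
t=36: queue=[H] q_used=3 → run H
t=37: (idle)
t=38: (idle)
t=39: (idle)
t=40: (idle)
t=41: (idle)
t=42: (idle)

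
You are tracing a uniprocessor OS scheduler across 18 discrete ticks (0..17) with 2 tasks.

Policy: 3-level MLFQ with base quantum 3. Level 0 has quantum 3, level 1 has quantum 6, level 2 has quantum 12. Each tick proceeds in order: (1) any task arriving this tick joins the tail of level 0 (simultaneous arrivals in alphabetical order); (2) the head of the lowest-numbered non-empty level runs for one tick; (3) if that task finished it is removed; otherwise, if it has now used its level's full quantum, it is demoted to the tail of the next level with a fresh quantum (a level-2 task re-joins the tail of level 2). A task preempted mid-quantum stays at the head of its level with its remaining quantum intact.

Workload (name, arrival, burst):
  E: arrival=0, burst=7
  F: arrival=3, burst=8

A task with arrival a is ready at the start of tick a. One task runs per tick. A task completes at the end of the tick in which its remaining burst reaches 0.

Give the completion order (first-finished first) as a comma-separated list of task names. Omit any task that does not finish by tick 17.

t=0: L0/L1/L2 = E/-/- → run E
t=1: L0/L1/L2 = E/-/- → run E
t=2: L0/L1/L2 = E/-/- → run E
t=3: L0/L1/L2 = F/E/- → run F
t=4: L0/L1/L2 = F/E/- → run F
t=5: L0/L1/L2 = F/E/- → run F
t=6: L0/L1/L2 = -/EF/- → run E
t=7: L0/L1/L2 = -/EF/- → run E
t=8: L0/L1/L2 = -/EF/- → run E
t=9: L0/L1/L2 = -/EF/- → run E
t=10: L0/L1/L2 = -/F/- → run F
t=11: L0/L1/L2 = -/F/- → run F
t=12: L0/L1/L2 = -/F/- → run F
t=13: L0/L1/L2 = -/F/- → run F
t=14: L0/L1/L2 = -/F/- → run F
t=15: (idle)
t=16: (idle)
t=17: (idle)

completion order = E, F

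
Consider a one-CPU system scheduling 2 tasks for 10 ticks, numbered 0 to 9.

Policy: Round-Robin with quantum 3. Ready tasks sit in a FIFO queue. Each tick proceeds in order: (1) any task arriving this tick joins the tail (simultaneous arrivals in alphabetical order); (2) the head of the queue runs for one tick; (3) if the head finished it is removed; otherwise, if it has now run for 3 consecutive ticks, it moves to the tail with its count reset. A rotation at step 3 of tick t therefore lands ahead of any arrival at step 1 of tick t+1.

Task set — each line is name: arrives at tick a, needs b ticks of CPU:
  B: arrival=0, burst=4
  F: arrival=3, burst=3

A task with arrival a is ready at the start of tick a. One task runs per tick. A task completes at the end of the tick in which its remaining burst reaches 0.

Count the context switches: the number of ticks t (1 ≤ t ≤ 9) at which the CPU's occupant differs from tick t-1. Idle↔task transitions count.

context switches = 2

t=0: queue=[B] q_used=0 → run B
t=1: queue=[B] q_used=1 → run B
t=2: queue=[B] q_used=2 → run B
t=3: queue=[B,F] q_used=0 → run B
t=4: queue=[F] q_used=0 → run F
t=5: queue=[F] q_used=1 → run F
t=6: queue=[F] q_used=2 → run F
t=7: (idle)
t=8: (idle)
t=9: (idle)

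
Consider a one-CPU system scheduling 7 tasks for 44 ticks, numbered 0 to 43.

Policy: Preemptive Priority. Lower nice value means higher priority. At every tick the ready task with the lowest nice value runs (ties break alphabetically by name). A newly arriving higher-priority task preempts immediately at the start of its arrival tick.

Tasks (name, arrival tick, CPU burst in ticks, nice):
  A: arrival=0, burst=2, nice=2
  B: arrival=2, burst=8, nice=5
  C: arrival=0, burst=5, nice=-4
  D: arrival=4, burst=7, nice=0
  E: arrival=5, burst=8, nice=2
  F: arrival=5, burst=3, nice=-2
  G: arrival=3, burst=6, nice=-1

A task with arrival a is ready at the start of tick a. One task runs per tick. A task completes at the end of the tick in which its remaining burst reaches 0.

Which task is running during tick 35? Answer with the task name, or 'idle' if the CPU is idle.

t=0: ready={A,C} → run C
t=1: ready={A,C} → run C
t=2: ready={A,B,C} → run C
t=3: ready={A,B,C,G} → run C
t=4: ready={A,B,C,D,G} → run C
t=5: ready={A,B,D,E,F,G} → run F
t=6: ready={A,B,D,E,F,G} → run F
t=7: ready={A,B,D,E,F,G} → run F
t=8: ready={A,B,D,E,G} → run G
t=9: ready={A,B,D,E,G} → run G
t=10: ready={A,B,D,E,G} → run G
t=11: ready={A,B,D,E,G} → run G
t=12: ready={A,B,D,E,G} → run G
t=13: ready={A,B,D,E,G} → run G
t=14: ready={A,B,D,E} → run D
t=15: ready={A,B,D,E} → run D
t=16: ready={A,B,D,E} → run D
t=17: ready={A,B,D,E} → run D
t=18: ready={A,B,D,E} → run D
t=19: ready={A,B,D,E} → run D
t=20: ready={A,B,D,E} → run D
t=21: ready={A,B,E} → run A
t=22: ready={A,B,E} → run A
t=23: ready={B,E} → run E
t=24: ready={B,E} → run E
t=25: ready={B,E} → run E
t=26: ready={B,E} → run E
t=27: ready={B,E} → run E
t=28: ready={B,E} → run E
t=29: ready={B,E} → run E
t=30: ready={B,E} → run E
t=31: ready={B} → run B
t=32: ready={B} → run B
t=33: ready={B} → run B
t=34: ready={B} → run B
t=35: ready={B} → run B
t=36: ready={B} → run B
t=37: ready={B} → run B
t=38: ready={B} → run B
t=39: (idle)
t=40: (idle)
t=41: (idle)
t=42: (idle)
t=43: (idle)

running at tick 35 = B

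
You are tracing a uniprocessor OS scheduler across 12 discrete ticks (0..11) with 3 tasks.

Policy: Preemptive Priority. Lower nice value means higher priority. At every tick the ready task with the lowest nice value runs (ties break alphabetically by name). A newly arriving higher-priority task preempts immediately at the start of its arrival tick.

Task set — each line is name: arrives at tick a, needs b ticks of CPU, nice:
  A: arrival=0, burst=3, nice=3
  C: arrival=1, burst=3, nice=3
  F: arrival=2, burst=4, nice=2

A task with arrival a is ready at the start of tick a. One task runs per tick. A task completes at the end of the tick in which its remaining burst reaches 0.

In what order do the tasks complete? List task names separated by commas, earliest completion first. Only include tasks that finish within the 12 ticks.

completion order = F, A, C

t=0: ready={A} → run A
t=1: ready={A,C} → run A
t=2: ready={A,C,F} → run F
t=3: ready={A,C,F} → run F
t=4: ready={A,C,F} → run F
t=5: ready={A,C,F} → run F
t=6: ready={A,C} → run A
t=7: ready={C} → run C
t=8: ready={C} → run C
t=9: ready={C} → run C
t=10: (idle)
t=11: (idle)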